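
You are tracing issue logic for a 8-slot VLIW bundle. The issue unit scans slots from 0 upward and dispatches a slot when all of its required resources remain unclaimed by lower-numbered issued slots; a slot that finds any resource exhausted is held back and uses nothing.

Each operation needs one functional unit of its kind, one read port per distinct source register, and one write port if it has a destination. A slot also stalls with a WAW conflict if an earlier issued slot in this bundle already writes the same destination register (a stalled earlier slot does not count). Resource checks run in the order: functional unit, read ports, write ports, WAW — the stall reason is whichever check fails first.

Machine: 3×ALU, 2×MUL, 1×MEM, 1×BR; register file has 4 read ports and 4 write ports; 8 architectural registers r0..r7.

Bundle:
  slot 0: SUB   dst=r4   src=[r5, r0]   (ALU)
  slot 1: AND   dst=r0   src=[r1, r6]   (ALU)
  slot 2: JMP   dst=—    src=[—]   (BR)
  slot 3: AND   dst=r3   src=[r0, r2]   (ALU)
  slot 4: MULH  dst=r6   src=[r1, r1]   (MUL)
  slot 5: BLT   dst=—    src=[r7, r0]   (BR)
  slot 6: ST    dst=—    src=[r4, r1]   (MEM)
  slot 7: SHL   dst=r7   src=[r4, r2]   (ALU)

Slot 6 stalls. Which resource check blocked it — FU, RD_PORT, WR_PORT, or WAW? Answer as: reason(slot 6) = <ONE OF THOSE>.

slot 0 (ALU): ISSUE — free A2,Mu2,Ld1,B1 rp2 wp3
slot 1 (ALU): ISSUE — free A1,Mu2,Ld1,B1 rp0 wp2
slot 2 (BR): ISSUE — free A1,Mu2,Ld1,B0 rp0 wp2
slot 3 (ALU): stall RD_PORT — free A1,Mu2,Ld1,B0 rp0 wp2
slot 4 (MUL): stall RD_PORT — free A1,Mu2,Ld1,B0 rp0 wp2
slot 5 (BR): stall FU — free A1,Mu2,Ld1,B0 rp0 wp2
slot 6 (MEM): stall RD_PORT — free A1,Mu2,Ld1,B0 rp0 wp2
slot 7 (ALU): stall RD_PORT — free A1,Mu2,Ld1,B0 rp0 wp2

reason(slot 6) = RD_PORT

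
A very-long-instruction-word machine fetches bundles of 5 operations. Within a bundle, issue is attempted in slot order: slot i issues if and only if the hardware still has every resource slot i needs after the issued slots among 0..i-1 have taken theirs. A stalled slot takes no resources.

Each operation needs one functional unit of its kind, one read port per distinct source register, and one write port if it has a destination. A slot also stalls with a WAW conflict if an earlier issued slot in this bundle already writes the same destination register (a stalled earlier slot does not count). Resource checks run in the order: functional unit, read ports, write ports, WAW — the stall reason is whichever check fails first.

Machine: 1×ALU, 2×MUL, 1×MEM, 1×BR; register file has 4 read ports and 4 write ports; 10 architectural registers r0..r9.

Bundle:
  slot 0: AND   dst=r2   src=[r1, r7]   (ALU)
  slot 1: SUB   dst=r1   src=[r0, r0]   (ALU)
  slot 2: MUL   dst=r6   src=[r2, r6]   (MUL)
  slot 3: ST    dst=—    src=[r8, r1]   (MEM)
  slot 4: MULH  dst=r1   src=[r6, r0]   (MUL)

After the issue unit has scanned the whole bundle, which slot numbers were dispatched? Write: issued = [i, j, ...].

  0. ALU→r2 ⇒ go  {0A/2Mu/1Ld/1B | 2r 3w}
  1. ALU→r1 ⇒ no(FU)  {0A/2Mu/1Ld/1B | 2r 3w}
  2. MUL→r6 ⇒ go  {0A/1Mu/1Ld/1B | 0r 2w}
  3. MEM ⇒ no(RD_PORT)  {0A/1Mu/1Ld/1B | 0r 2w}
  4. MUL→r1 ⇒ no(RD_PORT)  {0A/1Mu/1Ld/1B | 0r 2w}

issued = [0, 2]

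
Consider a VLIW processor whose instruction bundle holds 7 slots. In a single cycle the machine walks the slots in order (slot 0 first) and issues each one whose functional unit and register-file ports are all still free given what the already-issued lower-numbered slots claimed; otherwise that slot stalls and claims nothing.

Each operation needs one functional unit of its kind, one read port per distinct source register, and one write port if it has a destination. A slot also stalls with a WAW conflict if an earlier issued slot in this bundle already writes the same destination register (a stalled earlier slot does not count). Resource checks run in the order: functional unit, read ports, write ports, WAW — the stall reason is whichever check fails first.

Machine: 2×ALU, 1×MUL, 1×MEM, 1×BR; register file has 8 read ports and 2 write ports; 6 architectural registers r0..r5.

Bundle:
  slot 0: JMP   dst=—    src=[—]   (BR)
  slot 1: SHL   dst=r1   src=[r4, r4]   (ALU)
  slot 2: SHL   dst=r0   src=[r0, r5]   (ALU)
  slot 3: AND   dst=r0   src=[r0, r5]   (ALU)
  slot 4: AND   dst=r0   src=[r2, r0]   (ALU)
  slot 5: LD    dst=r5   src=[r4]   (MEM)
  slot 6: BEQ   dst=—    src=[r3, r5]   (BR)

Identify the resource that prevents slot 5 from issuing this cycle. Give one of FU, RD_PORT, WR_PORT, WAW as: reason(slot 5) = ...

(0) want 1×BR +0rd +0wr — yes → AL2|MU1|ME1|BR0|rd8|wr2
(1) want 1×ALU +1rd +1wr — yes → AL1|MU1|ME1|BR0|rd7|wr1
(2) want 1×ALU +2rd +1wr — yes → AL0|MU1|ME1|BR0|rd5|wr0
(3) want 1×ALU +2rd +1wr — FU → AL0|MU1|ME1|BR0|rd5|wr0
(4) want 1×ALU +2rd +1wr — FU → AL0|MU1|ME1|BR0|rd5|wr0
(5) want 1×MEM +1rd +1wr — WR_PORT → AL0|MU1|ME1|BR0|rd5|wr0
(6) want 1×BR +2rd +0wr — FU → AL0|MU1|ME1|BR0|rd5|wr0

reason(slot 5) = WR_PORT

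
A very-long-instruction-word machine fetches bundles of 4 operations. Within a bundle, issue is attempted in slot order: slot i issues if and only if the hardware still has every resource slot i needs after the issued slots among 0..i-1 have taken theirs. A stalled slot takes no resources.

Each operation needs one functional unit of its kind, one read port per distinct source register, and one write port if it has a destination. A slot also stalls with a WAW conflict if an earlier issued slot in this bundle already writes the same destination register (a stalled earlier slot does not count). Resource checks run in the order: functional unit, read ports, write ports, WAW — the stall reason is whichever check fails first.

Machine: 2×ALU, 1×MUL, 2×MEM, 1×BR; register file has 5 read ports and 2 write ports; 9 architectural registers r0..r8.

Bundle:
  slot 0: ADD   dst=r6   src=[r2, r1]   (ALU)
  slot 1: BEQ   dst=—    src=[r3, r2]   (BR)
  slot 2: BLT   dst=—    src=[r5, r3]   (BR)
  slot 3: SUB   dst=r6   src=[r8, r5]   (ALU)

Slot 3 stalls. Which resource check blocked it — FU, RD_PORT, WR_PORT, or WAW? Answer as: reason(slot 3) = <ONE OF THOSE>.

(0) want 1×ALU +2rd +1wr — yes → AL1|MU1|ME2|BR1|rd3|wr1
(1) want 1×BR +2rd +0wr — yes → AL1|MU1|ME2|BR0|rd1|wr1
(2) want 1×BR +2rd +0wr — FU → AL1|MU1|ME2|BR0|rd1|wr1
(3) want 1×ALU +2rd +1wr — RD_PORT → AL1|MU1|ME2|BR0|rd1|wr1

reason(slot 3) = RD_PORT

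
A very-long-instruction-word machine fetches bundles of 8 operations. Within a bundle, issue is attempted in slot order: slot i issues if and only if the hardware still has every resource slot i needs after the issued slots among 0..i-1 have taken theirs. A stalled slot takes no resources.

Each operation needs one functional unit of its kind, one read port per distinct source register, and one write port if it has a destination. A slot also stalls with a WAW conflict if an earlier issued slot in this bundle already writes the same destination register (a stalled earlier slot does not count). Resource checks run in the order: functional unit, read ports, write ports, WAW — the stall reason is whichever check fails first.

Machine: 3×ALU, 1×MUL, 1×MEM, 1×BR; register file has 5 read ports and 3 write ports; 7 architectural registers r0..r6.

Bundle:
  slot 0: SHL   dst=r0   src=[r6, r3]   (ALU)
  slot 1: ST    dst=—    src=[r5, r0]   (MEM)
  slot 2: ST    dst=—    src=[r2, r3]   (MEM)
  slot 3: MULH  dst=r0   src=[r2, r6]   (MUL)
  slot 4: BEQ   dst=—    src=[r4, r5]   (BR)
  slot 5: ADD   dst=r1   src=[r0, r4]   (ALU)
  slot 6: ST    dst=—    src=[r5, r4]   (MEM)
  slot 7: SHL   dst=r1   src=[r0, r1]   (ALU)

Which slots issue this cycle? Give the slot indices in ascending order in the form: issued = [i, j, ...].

#0 ALU src=r6,r3 dispatched  <A:2 Mu:1 Ld:1 B:1 rd:3 wr:2>
#1 MEM src=r5,r0 dispatched  <A:2 Mu:1 Ld:0 B:1 rd:1 wr:2>
#2 MEM src=r2,r3 held:FU  <A:2 Mu:1 Ld:0 B:1 rd:1 wr:2>
#3 MUL src=r2,r6 held:RD_PORT  <A:2 Mu:1 Ld:0 B:1 rd:1 wr:2>
#4 BR src=r4,r5 held:RD_PORT  <A:2 Mu:1 Ld:0 B:1 rd:1 wr:2>
#5 ALU src=r0,r4 held:RD_PORT  <A:2 Mu:1 Ld:0 B:1 rd:1 wr:2>
#6 MEM src=r5,r4 held:FU  <A:2 Mu:1 Ld:0 B:1 rd:1 wr:2>
#7 ALU src=r0,r1 held:RD_PORT  <A:2 Mu:1 Ld:0 B:1 rd:1 wr:2>

issued = [0, 1]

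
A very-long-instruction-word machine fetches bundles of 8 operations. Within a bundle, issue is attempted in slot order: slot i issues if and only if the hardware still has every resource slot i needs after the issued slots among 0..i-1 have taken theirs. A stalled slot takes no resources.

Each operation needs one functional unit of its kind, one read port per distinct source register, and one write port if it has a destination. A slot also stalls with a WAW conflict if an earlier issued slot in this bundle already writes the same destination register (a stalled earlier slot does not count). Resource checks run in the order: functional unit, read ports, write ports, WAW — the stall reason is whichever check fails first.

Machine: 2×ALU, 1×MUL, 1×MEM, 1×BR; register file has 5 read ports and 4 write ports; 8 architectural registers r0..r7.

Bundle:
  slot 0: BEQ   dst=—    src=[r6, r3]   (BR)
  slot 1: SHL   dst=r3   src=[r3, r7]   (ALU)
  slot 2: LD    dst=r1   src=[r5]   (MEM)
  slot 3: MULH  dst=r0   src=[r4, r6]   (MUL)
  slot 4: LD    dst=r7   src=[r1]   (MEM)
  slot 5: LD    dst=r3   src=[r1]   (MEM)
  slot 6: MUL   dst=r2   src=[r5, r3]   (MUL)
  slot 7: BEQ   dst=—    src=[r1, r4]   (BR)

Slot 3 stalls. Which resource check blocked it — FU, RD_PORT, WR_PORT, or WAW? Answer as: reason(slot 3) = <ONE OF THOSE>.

reason(slot 3) = RD_PORT

  0. BR ⇒ go  {2A/1Mu/1Ld/0B | 3r 4w}
  1. ALU→r3 ⇒ go  {1A/1Mu/1Ld/0B | 1r 3w}
  2. MEM→r1 ⇒ go  {1A/1Mu/0Ld/0B | 0r 2w}
  3. MUL→r0 ⇒ no(RD_PORT)  {1A/1Mu/0Ld/0B | 0r 2w}
  4. MEM→r7 ⇒ no(FU)  {1A/1Mu/0Ld/0B | 0r 2w}
  5. MEM→r3 ⇒ no(FU)  {1A/1Mu/0Ld/0B | 0r 2w}
  6. MUL→r2 ⇒ no(RD_PORT)  {1A/1Mu/0Ld/0B | 0r 2w}
  7. BR ⇒ no(FU)  {1A/1Mu/0Ld/0B | 0r 2w}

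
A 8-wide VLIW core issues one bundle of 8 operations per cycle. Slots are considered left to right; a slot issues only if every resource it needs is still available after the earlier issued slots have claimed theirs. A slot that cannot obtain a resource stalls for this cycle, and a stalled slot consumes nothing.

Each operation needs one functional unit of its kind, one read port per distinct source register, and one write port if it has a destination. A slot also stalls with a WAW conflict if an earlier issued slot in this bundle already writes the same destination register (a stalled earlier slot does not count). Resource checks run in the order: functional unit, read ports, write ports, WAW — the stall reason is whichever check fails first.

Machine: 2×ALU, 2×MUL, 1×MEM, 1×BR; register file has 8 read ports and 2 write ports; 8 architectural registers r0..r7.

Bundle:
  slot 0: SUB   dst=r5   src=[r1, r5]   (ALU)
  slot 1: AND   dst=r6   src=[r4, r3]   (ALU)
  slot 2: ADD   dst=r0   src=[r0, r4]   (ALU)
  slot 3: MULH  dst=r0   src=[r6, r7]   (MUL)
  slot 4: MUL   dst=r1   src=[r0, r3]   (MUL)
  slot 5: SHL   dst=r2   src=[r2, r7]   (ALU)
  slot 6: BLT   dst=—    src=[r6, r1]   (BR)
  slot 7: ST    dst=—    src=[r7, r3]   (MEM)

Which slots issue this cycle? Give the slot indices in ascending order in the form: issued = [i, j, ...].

issued = [0, 1, 6, 7]

[0] ALU needs rd=2 wr=1: ok; after: ALU=1 MUL=2 MEM=1 BR=1, R=6, W=1
[1] ALU needs rd=2 wr=1: ok; after: ALU=0 MUL=2 MEM=1 BR=1, R=4, W=0
[2] ALU needs rd=2 wr=1: FU; after: ALU=0 MUL=2 MEM=1 BR=1, R=4, W=0
[3] MUL needs rd=2 wr=1: WR_PORT; after: ALU=0 MUL=2 MEM=1 BR=1, R=4, W=0
[4] MUL needs rd=2 wr=1: WR_PORT; after: ALU=0 MUL=2 MEM=1 BR=1, R=4, W=0
[5] ALU needs rd=2 wr=1: FU; after: ALU=0 MUL=2 MEM=1 BR=1, R=4, W=0
[6] BR needs rd=2 wr=0: ok; after: ALU=0 MUL=2 MEM=1 BR=0, R=2, W=0
[7] MEM needs rd=2 wr=0: ok; after: ALU=0 MUL=2 MEM=0 BR=0, R=0, W=0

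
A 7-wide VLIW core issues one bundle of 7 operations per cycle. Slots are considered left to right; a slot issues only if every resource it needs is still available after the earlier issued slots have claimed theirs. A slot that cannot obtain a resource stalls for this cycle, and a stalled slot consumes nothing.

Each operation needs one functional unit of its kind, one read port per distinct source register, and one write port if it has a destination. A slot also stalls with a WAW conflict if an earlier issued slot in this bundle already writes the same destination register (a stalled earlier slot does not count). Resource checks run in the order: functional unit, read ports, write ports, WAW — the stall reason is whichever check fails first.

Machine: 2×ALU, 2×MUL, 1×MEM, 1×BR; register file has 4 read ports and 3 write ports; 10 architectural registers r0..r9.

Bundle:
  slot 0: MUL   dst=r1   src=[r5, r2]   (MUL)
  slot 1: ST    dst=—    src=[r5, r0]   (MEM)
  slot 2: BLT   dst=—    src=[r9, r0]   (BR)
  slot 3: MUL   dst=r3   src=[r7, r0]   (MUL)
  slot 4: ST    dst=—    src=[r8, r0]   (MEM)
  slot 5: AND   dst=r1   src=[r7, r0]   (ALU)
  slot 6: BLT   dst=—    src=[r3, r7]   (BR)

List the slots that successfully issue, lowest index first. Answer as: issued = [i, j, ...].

issued = [0, 1]

slot 0 (MUL): ISSUE — free A2,Mu1,Ld1,B1 rp2 wp2
slot 1 (MEM): ISSUE — free A2,Mu1,Ld0,B1 rp0 wp2
slot 2 (BR): stall RD_PORT — free A2,Mu1,Ld0,B1 rp0 wp2
slot 3 (MUL): stall RD_PORT — free A2,Mu1,Ld0,B1 rp0 wp2
slot 4 (MEM): stall FU — free A2,Mu1,Ld0,B1 rp0 wp2
slot 5 (ALU): stall RD_PORT — free A2,Mu1,Ld0,B1 rp0 wp2
slot 6 (BR): stall RD_PORT — free A2,Mu1,Ld0,B1 rp0 wp2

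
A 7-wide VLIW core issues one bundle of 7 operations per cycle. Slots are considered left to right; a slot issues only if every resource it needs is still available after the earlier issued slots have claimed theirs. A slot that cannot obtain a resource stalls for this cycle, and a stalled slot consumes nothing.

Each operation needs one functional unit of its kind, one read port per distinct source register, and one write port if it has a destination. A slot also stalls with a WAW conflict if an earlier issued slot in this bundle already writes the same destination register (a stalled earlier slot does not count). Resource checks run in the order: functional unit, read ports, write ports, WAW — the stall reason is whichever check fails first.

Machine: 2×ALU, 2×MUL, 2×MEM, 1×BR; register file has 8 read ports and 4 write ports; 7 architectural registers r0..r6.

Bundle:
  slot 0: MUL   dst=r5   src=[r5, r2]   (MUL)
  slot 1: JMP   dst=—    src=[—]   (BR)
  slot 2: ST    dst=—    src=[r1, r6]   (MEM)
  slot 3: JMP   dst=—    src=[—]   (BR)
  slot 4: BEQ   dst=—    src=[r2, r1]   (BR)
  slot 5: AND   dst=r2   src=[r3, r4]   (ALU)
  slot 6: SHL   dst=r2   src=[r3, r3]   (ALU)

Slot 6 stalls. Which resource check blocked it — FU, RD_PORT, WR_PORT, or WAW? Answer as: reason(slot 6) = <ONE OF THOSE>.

[0] MUL needs rd=2 wr=1: ok; after: ALU=2 MUL=1 MEM=2 BR=1, R=6, W=3
[1] BR needs rd=0 wr=0: ok; after: ALU=2 MUL=1 MEM=2 BR=0, R=6, W=3
[2] MEM needs rd=2 wr=0: ok; after: ALU=2 MUL=1 MEM=1 BR=0, R=4, W=3
[3] BR needs rd=0 wr=0: FU; after: ALU=2 MUL=1 MEM=1 BR=0, R=4, W=3
[4] BR needs rd=2 wr=0: FU; after: ALU=2 MUL=1 MEM=1 BR=0, R=4, W=3
[5] ALU needs rd=2 wr=1: ok; after: ALU=1 MUL=1 MEM=1 BR=0, R=2, W=2
[6] ALU needs rd=1 wr=1: WAW; after: ALU=1 MUL=1 MEM=1 BR=0, R=2, W=2

reason(slot 6) = WAW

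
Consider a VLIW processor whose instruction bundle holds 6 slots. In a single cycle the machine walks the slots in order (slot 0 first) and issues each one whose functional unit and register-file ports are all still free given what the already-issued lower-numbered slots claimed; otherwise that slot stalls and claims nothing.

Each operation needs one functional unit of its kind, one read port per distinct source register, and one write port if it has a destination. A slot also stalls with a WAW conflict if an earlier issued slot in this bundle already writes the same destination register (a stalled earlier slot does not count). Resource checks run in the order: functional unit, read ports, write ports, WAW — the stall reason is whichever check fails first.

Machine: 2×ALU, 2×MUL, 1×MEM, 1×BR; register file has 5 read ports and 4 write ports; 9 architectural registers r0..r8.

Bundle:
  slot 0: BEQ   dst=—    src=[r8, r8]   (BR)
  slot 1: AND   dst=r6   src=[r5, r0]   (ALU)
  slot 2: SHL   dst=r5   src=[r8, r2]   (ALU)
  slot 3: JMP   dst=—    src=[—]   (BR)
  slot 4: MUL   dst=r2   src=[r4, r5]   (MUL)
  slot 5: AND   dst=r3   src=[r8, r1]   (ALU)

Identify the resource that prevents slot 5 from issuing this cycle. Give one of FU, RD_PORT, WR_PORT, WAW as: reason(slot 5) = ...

[0] BR needs rd=1 wr=0: ok; after: ALU=2 MUL=2 MEM=1 BR=0, R=4, W=4
[1] ALU needs rd=2 wr=1: ok; after: ALU=1 MUL=2 MEM=1 BR=0, R=2, W=3
[2] ALU needs rd=2 wr=1: ok; after: ALU=0 MUL=2 MEM=1 BR=0, R=0, W=2
[3] BR needs rd=0 wr=0: FU; after: ALU=0 MUL=2 MEM=1 BR=0, R=0, W=2
[4] MUL needs rd=2 wr=1: RD_PORT; after: ALU=0 MUL=2 MEM=1 BR=0, R=0, W=2
[5] ALU needs rd=2 wr=1: FU; after: ALU=0 MUL=2 MEM=1 BR=0, R=0, W=2

reason(slot 5) = FU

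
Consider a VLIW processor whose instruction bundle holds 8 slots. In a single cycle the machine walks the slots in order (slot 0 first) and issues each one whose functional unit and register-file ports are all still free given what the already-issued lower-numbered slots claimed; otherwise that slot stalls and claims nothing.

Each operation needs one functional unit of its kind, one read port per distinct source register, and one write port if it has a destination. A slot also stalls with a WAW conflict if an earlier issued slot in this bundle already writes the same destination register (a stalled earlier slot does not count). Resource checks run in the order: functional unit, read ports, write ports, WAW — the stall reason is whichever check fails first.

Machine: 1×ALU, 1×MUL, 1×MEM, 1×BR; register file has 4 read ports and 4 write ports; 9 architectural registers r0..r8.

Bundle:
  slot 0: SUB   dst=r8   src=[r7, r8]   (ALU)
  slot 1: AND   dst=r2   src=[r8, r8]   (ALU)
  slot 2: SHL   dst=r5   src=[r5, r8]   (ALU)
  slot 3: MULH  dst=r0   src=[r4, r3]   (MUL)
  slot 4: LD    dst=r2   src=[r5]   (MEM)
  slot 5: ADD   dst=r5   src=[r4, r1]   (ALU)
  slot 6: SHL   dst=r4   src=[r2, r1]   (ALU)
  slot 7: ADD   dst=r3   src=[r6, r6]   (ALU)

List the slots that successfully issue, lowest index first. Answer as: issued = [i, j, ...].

issued = [0, 3]

#0 ALU src=r7,r8 dispatched  <A:0 Mu:1 Ld:1 B:1 rd:2 wr:3>
#1 ALU src=r8,r8 held:FU  <A:0 Mu:1 Ld:1 B:1 rd:2 wr:3>
#2 ALU src=r5,r8 held:FU  <A:0 Mu:1 Ld:1 B:1 rd:2 wr:3>
#3 MUL src=r4,r3 dispatched  <A:0 Mu:0 Ld:1 B:1 rd:0 wr:2>
#4 MEM src=r5 held:RD_PORT  <A:0 Mu:0 Ld:1 B:1 rd:0 wr:2>
#5 ALU src=r4,r1 held:FU  <A:0 Mu:0 Ld:1 B:1 rd:0 wr:2>
#6 ALU src=r2,r1 held:FU  <A:0 Mu:0 Ld:1 B:1 rd:0 wr:2>
#7 ALU src=r6,r6 held:FU  <A:0 Mu:0 Ld:1 B:1 rd:0 wr:2>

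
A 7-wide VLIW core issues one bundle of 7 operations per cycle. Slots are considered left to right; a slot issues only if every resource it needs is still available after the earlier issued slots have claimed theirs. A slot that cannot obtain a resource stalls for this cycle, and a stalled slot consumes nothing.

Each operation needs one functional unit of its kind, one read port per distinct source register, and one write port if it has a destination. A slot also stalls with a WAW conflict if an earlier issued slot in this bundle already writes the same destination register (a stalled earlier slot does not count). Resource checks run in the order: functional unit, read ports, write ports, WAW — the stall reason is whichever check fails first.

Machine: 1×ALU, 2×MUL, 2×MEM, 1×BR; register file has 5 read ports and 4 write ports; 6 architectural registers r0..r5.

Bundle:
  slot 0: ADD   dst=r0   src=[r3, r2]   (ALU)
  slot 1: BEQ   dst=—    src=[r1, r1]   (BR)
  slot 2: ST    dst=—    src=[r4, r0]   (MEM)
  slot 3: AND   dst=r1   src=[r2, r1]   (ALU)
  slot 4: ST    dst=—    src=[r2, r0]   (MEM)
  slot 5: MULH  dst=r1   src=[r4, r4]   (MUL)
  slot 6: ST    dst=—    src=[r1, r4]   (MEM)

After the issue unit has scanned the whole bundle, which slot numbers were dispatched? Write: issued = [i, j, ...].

issued = [0, 1, 2]

slot 0 (ALU): ISSUE — free A0,Mu2,Ld2,B1 rp3 wp3
slot 1 (BR): ISSUE — free A0,Mu2,Ld2,B0 rp2 wp3
slot 2 (MEM): ISSUE — free A0,Mu2,Ld1,B0 rp0 wp3
slot 3 (ALU): stall FU — free A0,Mu2,Ld1,B0 rp0 wp3
slot 4 (MEM): stall RD_PORT — free A0,Mu2,Ld1,B0 rp0 wp3
slot 5 (MUL): stall RD_PORT — free A0,Mu2,Ld1,B0 rp0 wp3
slot 6 (MEM): stall RD_PORT — free A0,Mu2,Ld1,B0 rp0 wp3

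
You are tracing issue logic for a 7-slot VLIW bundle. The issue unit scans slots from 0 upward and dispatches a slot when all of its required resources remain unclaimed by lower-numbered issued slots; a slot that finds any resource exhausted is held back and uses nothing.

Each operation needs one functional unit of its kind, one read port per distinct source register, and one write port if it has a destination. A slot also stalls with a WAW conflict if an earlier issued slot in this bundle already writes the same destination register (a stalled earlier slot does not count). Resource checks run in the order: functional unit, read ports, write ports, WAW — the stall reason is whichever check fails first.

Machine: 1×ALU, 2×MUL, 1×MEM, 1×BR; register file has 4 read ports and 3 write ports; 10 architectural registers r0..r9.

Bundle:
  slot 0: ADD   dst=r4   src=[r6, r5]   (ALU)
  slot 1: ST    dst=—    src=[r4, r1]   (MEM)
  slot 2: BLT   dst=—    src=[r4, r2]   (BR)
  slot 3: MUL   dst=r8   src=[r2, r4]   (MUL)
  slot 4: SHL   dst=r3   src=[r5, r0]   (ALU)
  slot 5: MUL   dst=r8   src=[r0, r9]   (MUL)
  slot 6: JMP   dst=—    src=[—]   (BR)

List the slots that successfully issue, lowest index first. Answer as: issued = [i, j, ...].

  0. ALU→r4 ⇒ go  {0A/2Mu/1Ld/1B | 2r 2w}
  1. MEM ⇒ go  {0A/2Mu/0Ld/1B | 0r 2w}
  2. BR ⇒ no(RD_PORT)  {0A/2Mu/0Ld/1B | 0r 2w}
  3. MUL→r8 ⇒ no(RD_PORT)  {0A/2Mu/0Ld/1B | 0r 2w}
  4. ALU→r3 ⇒ no(FU)  {0A/2Mu/0Ld/1B | 0r 2w}
  5. MUL→r8 ⇒ no(RD_PORT)  {0A/2Mu/0Ld/1B | 0r 2w}
  6. BR ⇒ go  {0A/2Mu/0Ld/0B | 0r 2w}

issued = [0, 1, 6]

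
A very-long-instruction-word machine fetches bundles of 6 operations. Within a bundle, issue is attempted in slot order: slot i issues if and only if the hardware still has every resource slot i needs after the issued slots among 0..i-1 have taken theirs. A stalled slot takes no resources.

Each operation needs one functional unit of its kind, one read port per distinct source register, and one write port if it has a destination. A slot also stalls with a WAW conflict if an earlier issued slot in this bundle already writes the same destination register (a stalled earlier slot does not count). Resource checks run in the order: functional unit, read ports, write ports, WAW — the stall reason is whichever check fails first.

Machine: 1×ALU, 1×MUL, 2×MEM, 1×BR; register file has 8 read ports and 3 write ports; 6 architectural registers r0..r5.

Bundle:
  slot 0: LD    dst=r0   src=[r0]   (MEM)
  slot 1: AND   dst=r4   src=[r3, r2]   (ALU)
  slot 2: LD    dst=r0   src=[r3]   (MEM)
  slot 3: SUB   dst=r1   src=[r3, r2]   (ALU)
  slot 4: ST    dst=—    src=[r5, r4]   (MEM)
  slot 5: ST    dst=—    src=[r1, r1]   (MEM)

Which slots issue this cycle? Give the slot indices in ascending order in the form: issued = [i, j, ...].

(0) want 1×MEM +1rd +1wr — yes → AL1|MU1|ME1|BR1|rd7|wr2
(1) want 1×ALU +2rd +1wr — yes → AL0|MU1|ME1|BR1|rd5|wr1
(2) want 1×MEM +1rd +1wr — WAW → AL0|MU1|ME1|BR1|rd5|wr1
(3) want 1×ALU +2rd +1wr — FU → AL0|MU1|ME1|BR1|rd5|wr1
(4) want 1×MEM +2rd +0wr — yes → AL0|MU1|ME0|BR1|rd3|wr1
(5) want 1×MEM +1rd +0wr — FU → AL0|MU1|ME0|BR1|rd3|wr1

issued = [0, 1, 4]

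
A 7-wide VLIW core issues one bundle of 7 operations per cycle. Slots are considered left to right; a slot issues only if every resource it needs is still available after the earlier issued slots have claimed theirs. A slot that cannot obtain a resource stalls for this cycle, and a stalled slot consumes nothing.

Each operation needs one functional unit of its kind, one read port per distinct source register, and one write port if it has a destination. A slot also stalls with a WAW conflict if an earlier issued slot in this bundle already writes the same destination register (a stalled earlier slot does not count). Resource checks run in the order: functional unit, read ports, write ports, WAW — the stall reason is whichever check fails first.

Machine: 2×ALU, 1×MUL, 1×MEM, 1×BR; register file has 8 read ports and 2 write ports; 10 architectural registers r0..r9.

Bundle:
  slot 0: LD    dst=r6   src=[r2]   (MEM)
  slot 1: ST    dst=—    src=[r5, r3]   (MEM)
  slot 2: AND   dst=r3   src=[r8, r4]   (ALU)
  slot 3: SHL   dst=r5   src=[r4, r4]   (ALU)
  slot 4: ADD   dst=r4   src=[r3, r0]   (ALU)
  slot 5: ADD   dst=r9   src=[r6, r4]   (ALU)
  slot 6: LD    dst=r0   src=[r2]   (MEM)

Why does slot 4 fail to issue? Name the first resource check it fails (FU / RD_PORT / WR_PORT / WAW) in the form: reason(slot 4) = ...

reason(slot 4) = WR_PORT

  0. MEM→r6 ⇒ go  {2A/1Mu/0Ld/1B | 7r 1w}
  1. MEM ⇒ no(FU)  {2A/1Mu/0Ld/1B | 7r 1w}
  2. ALU→r3 ⇒ go  {1A/1Mu/0Ld/1B | 5r 0w}
  3. ALU→r5 ⇒ no(WR_PORT)  {1A/1Mu/0Ld/1B | 5r 0w}
  4. ALU→r4 ⇒ no(WR_PORT)  {1A/1Mu/0Ld/1B | 5r 0w}
  5. ALU→r9 ⇒ no(WR_PORT)  {1A/1Mu/0Ld/1B | 5r 0w}
  6. MEM→r0 ⇒ no(FU)  {1A/1Mu/0Ld/1B | 5r 0w}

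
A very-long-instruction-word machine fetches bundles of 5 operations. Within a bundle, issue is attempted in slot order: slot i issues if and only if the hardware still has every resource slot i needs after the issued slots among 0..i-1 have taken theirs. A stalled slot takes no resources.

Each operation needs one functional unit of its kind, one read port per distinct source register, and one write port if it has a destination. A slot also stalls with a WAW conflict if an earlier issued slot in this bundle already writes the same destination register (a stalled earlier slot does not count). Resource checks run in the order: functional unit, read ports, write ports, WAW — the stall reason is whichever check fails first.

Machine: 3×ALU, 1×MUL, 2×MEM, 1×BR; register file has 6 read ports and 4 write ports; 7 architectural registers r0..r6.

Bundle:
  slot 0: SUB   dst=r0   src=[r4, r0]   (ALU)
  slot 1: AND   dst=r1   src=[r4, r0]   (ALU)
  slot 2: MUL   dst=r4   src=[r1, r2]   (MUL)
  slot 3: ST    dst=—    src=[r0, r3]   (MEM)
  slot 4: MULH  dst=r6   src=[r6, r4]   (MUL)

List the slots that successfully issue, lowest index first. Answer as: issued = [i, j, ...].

issued = [0, 1, 2]

(0) want 1×ALU +2rd +1wr — yes → AL2|MU1|ME2|BR1|rd4|wr3
(1) want 1×ALU +2rd +1wr — yes → AL1|MU1|ME2|BR1|rd2|wr2
(2) want 1×MUL +2rd +1wr — yes → AL1|MU0|ME2|BR1|rd0|wr1
(3) want 1×MEM +2rd +0wr — RD_PORT → AL1|MU0|ME2|BR1|rd0|wr1
(4) want 1×MUL +2rd +1wr — FU → AL1|MU0|ME2|BR1|rd0|wr1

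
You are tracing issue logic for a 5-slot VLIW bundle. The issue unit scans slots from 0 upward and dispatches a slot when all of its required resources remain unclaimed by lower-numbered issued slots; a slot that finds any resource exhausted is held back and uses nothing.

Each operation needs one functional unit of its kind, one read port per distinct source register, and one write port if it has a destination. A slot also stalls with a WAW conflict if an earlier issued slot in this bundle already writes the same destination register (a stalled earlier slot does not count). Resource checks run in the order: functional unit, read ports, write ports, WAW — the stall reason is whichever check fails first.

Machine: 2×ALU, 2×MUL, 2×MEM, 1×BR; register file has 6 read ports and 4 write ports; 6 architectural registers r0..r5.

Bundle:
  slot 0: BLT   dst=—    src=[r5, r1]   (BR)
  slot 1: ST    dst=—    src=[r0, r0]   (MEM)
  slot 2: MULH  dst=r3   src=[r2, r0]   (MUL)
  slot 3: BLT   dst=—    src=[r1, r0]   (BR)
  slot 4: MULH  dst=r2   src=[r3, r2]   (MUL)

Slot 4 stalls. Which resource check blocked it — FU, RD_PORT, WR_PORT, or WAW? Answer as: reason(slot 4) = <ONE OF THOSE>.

#0 BR src=r5,r1 dispatched  <A:2 Mu:2 Ld:2 B:0 rd:4 wr:4>
#1 MEM src=r0,r0 dispatched  <A:2 Mu:2 Ld:1 B:0 rd:3 wr:4>
#2 MUL src=r2,r0 dispatched  <A:2 Mu:1 Ld:1 B:0 rd:1 wr:3>
#3 BR src=r1,r0 held:FU  <A:2 Mu:1 Ld:1 B:0 rd:1 wr:3>
#4 MUL src=r3,r2 held:RD_PORT  <A:2 Mu:1 Ld:1 B:0 rd:1 wr:3>

reason(slot 4) = RD_PORT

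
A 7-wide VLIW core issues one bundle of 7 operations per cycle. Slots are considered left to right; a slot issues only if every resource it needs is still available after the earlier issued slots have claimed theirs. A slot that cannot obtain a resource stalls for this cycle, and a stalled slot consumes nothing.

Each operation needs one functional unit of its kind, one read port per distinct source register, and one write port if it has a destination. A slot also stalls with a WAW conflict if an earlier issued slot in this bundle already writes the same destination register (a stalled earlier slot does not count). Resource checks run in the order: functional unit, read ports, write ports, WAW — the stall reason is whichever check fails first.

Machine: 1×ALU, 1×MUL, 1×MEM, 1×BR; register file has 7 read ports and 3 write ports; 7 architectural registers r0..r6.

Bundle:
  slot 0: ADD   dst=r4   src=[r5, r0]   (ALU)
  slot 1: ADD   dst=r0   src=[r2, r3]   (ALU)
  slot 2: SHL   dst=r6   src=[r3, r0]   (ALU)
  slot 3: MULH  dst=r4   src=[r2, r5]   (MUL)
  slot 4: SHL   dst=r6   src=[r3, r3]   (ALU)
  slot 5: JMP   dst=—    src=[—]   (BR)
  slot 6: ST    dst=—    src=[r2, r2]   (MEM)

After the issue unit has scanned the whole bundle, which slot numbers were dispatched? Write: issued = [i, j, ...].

#0 ALU src=r5,r0 dispatched  <A:0 Mu:1 Ld:1 B:1 rd:5 wr:2>
#1 ALU src=r2,r3 held:FU  <A:0 Mu:1 Ld:1 B:1 rd:5 wr:2>
#2 ALU src=r3,r0 held:FU  <A:0 Mu:1 Ld:1 B:1 rd:5 wr:2>
#3 MUL src=r2,r5 held:WAW  <A:0 Mu:1 Ld:1 B:1 rd:5 wr:2>
#4 ALU src=r3,r3 held:FU  <A:0 Mu:1 Ld:1 B:1 rd:5 wr:2>
#5 BR src=- dispatched  <A:0 Mu:1 Ld:1 B:0 rd:5 wr:2>
#6 MEM src=r2,r2 dispatched  <A:0 Mu:1 Ld:0 B:0 rd:4 wr:2>

issued = [0, 5, 6]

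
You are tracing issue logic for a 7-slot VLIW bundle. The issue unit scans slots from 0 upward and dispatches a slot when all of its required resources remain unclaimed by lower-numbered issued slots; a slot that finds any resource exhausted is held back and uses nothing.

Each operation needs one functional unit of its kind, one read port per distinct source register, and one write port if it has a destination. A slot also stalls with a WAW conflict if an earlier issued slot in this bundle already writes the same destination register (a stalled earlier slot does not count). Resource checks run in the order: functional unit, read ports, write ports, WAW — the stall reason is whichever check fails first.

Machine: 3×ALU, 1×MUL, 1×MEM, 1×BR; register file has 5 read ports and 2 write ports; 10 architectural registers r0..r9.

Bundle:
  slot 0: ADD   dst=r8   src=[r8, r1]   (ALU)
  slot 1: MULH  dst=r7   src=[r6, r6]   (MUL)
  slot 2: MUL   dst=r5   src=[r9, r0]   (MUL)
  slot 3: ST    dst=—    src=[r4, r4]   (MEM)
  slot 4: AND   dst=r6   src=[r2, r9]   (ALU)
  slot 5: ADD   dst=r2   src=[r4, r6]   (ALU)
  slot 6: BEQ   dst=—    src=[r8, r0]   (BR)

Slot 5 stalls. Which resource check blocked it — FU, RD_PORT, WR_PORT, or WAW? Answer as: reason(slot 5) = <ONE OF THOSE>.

reason(slot 5) = RD_PORT

slot 0 (ALU): ISSUE — free A2,Mu1,Ld1,B1 rp3 wp1
slot 1 (MUL): ISSUE — free A2,Mu0,Ld1,B1 rp2 wp0
slot 2 (MUL): stall FU — free A2,Mu0,Ld1,B1 rp2 wp0
slot 3 (MEM): ISSUE — free A2,Mu0,Ld0,B1 rp1 wp0
slot 4 (ALU): stall RD_PORT — free A2,Mu0,Ld0,B1 rp1 wp0
slot 5 (ALU): stall RD_PORT — free A2,Mu0,Ld0,B1 rp1 wp0
slot 6 (BR): stall RD_PORT — free A2,Mu0,Ld0,B1 rp1 wp0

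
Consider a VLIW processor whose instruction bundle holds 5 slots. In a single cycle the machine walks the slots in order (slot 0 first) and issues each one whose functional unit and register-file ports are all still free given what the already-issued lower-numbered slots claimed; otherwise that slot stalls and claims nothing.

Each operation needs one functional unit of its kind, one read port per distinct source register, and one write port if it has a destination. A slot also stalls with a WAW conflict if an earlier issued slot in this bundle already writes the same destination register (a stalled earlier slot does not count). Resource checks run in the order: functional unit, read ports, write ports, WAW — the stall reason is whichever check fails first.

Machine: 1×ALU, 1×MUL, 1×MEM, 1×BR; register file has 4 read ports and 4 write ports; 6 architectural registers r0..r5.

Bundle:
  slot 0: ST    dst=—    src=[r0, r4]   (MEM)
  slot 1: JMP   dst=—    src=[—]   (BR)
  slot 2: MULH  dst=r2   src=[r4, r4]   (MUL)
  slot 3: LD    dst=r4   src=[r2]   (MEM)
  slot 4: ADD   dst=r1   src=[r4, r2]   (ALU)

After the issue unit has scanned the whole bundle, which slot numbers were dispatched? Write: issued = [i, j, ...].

issued = [0, 1, 2]

slot 0 (MEM): ISSUE — free A1,Mu1,Ld0,B1 rp2 wp4
slot 1 (BR): ISSUE — free A1,Mu1,Ld0,B0 rp2 wp4
slot 2 (MUL): ISSUE — free A1,Mu0,Ld0,B0 rp1 wp3
slot 3 (MEM): stall FU — free A1,Mu0,Ld0,B0 rp1 wp3
slot 4 (ALU): stall RD_PORT — free A1,Mu0,Ld0,B0 rp1 wp3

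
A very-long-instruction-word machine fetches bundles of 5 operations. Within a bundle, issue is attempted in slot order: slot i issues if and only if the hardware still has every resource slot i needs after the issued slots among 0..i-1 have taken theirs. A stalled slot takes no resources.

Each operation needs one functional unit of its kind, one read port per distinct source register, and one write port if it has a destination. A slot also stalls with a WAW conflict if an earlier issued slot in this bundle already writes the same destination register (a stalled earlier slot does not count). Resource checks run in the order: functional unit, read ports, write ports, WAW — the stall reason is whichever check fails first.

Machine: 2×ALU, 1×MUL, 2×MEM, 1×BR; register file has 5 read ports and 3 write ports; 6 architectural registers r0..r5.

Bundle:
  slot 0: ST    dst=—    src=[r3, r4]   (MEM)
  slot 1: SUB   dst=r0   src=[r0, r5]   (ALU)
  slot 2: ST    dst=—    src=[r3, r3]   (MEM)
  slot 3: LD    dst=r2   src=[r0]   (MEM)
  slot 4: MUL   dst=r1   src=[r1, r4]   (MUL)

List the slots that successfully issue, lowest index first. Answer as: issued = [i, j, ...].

issued = [0, 1, 2]

[0] MEM needs rd=2 wr=0: ok; after: ALU=2 MUL=1 MEM=1 BR=1, R=3, W=3
[1] ALU needs rd=2 wr=1: ok; after: ALU=1 MUL=1 MEM=1 BR=1, R=1, W=2
[2] MEM needs rd=1 wr=0: ok; after: ALU=1 MUL=1 MEM=0 BR=1, R=0, W=2
[3] MEM needs rd=1 wr=1: FU; after: ALU=1 MUL=1 MEM=0 BR=1, R=0, W=2
[4] MUL needs rd=2 wr=1: RD_PORT; after: ALU=1 MUL=1 MEM=0 BR=1, R=0, W=2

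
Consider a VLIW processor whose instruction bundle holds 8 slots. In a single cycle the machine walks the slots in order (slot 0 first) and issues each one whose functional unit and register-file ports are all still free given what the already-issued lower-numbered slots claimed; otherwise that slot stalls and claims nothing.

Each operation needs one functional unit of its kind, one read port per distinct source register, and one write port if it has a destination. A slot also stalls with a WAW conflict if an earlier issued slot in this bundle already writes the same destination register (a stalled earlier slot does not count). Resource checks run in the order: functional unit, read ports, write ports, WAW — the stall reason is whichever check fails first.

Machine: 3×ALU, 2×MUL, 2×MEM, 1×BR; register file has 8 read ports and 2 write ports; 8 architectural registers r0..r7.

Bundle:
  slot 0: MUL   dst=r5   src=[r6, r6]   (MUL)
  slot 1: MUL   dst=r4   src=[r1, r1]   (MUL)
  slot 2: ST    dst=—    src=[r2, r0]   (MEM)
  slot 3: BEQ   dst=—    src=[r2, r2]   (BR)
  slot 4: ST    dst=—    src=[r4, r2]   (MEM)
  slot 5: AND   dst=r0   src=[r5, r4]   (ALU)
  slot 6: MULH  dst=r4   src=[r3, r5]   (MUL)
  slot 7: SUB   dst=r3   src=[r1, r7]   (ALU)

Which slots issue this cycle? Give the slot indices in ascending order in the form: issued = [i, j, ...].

issued = [0, 1, 2, 3, 4]

slot 0 (MUL): ISSUE — free A3,Mu1,Ld2,B1 rp7 wp1
slot 1 (MUL): ISSUE — free A3,Mu0,Ld2,B1 rp6 wp0
slot 2 (MEM): ISSUE — free A3,Mu0,Ld1,B1 rp4 wp0
slot 3 (BR): ISSUE — free A3,Mu0,Ld1,B0 rp3 wp0
slot 4 (MEM): ISSUE — free A3,Mu0,Ld0,B0 rp1 wp0
slot 5 (ALU): stall RD_PORT — free A3,Mu0,Ld0,B0 rp1 wp0
slot 6 (MUL): stall FU — free A3,Mu0,Ld0,B0 rp1 wp0
slot 7 (ALU): stall RD_PORT — free A3,Mu0,Ld0,B0 rp1 wp0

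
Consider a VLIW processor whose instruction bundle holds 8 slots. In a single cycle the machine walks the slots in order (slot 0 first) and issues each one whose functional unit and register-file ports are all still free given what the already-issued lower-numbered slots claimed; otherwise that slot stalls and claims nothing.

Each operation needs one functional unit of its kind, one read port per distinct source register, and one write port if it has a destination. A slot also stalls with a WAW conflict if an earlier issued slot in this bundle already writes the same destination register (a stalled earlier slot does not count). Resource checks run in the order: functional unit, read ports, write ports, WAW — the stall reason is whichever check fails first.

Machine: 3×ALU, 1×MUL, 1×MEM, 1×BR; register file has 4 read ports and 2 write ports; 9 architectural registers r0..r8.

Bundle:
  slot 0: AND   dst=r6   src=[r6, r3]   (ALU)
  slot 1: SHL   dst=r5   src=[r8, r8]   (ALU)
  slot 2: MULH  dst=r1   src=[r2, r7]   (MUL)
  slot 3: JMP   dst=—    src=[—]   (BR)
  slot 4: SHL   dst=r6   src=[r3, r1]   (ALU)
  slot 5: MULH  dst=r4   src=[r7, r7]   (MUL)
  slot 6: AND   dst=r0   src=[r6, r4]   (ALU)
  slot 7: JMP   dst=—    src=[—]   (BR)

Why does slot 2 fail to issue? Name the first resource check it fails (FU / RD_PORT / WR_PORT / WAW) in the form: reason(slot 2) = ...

reason(slot 2) = RD_PORT

#0 ALU src=r6,r3 dispatched  <A:2 Mu:1 Ld:1 B:1 rd:2 wr:1>
#1 ALU src=r8,r8 dispatched  <A:1 Mu:1 Ld:1 B:1 rd:1 wr:0>
#2 MUL src=r2,r7 held:RD_PORT  <A:1 Mu:1 Ld:1 B:1 rd:1 wr:0>
#3 BR src=- dispatched  <A:1 Mu:1 Ld:1 B:0 rd:1 wr:0>
#4 ALU src=r3,r1 held:RD_PORT  <A:1 Mu:1 Ld:1 B:0 rd:1 wr:0>
#5 MUL src=r7,r7 held:WR_PORT  <A:1 Mu:1 Ld:1 B:0 rd:1 wr:0>
#6 ALU src=r6,r4 held:RD_PORT  <A:1 Mu:1 Ld:1 B:0 rd:1 wr:0>
#7 BR src=- held:FU  <A:1 Mu:1 Ld:1 B:0 rd:1 wr:0>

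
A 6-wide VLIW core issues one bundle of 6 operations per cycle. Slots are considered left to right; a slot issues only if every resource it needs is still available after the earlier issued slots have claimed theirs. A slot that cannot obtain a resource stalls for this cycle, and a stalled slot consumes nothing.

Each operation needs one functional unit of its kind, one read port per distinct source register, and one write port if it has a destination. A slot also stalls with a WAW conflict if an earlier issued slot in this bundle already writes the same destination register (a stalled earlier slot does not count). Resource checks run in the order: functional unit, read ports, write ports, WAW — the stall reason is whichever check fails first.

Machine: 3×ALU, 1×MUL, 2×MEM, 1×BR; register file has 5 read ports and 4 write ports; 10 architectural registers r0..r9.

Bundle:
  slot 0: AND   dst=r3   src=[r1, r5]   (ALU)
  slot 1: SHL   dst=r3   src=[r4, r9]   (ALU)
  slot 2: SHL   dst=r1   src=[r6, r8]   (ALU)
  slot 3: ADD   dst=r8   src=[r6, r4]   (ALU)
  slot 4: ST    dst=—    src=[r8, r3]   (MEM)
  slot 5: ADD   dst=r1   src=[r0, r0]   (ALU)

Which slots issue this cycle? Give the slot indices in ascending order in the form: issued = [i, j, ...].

#0 ALU src=r1,r5 dispatched  <A:2 Mu:1 Ld:2 B:1 rd:3 wr:3>
#1 ALU src=r4,r9 held:WAW  <A:2 Mu:1 Ld:2 B:1 rd:3 wr:3>
#2 ALU src=r6,r8 dispatched  <A:1 Mu:1 Ld:2 B:1 rd:1 wr:2>
#3 ALU src=r6,r4 held:RD_PORT  <A:1 Mu:1 Ld:2 B:1 rd:1 wr:2>
#4 MEM src=r8,r3 held:RD_PORT  <A:1 Mu:1 Ld:2 B:1 rd:1 wr:2>
#5 ALU src=r0,r0 held:WAW  <A:1 Mu:1 Ld:2 B:1 rd:1 wr:2>

issued = [0, 2]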